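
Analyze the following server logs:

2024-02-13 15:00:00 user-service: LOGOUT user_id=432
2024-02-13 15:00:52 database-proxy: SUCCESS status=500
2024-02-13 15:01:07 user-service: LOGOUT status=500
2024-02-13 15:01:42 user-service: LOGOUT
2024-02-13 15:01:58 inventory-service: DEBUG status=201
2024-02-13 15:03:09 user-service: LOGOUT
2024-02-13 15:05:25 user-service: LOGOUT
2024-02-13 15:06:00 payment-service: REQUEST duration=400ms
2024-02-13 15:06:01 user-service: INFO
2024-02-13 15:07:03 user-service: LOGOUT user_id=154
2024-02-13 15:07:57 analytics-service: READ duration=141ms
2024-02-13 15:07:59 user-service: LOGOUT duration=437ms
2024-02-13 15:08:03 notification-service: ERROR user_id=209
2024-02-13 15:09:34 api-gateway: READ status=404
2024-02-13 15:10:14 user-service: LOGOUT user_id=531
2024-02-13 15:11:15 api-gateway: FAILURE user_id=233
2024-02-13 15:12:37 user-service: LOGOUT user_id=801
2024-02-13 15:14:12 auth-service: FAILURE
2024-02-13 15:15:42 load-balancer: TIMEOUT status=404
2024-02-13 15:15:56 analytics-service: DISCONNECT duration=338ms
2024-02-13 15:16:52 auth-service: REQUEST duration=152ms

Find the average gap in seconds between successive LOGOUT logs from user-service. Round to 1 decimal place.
94.6

To calculate average interval:

1. Find all LOGOUT events for user-service in order
2. Calculate time gaps between consecutive events
3. Compute mean of gaps: 757 / 8 = 94.6 seconds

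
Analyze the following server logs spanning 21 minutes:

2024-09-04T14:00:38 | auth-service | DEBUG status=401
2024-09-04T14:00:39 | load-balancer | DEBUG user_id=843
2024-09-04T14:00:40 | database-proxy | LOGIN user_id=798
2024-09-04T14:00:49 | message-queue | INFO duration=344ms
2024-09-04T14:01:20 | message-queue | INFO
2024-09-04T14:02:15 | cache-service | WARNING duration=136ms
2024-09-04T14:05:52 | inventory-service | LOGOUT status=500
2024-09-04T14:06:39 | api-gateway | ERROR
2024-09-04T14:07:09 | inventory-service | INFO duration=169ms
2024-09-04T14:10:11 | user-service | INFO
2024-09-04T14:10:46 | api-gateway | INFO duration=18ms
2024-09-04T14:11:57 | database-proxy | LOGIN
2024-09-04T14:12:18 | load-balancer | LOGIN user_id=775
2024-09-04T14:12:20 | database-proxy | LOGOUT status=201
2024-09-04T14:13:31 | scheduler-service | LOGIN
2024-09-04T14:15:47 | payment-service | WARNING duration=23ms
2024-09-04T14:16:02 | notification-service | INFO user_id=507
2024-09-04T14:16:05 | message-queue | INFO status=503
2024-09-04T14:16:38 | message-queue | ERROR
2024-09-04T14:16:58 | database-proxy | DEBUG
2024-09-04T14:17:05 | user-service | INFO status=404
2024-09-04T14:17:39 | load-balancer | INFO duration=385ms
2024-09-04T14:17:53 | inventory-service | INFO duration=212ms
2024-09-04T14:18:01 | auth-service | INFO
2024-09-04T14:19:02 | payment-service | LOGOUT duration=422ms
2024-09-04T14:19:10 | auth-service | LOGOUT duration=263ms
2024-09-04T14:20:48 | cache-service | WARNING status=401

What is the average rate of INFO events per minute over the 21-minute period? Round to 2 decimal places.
0.52

To calculate the rate:

1. Count total INFO events: 11
2. Total time period: 21 minutes
3. Rate = 11 / 21 = 0.52 events per minute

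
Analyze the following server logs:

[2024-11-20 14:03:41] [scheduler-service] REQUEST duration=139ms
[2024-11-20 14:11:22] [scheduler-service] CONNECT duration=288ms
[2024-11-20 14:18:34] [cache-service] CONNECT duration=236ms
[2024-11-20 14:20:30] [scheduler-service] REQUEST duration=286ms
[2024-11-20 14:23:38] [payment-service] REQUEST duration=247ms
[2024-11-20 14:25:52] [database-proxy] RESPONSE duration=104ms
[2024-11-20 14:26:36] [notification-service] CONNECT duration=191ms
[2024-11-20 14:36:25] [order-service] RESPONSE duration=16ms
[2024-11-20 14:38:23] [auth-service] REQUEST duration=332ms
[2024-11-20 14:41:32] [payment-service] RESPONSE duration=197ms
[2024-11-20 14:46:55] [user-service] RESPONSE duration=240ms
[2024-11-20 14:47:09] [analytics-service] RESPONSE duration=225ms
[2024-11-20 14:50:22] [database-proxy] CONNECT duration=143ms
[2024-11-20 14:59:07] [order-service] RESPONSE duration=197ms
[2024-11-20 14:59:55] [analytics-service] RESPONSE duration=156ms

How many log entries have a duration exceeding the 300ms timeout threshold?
1

To count timeouts:

1. Threshold: 300ms
2. Extract duration from each log entry
3. Count entries where duration > 300
4. Timeout count: 1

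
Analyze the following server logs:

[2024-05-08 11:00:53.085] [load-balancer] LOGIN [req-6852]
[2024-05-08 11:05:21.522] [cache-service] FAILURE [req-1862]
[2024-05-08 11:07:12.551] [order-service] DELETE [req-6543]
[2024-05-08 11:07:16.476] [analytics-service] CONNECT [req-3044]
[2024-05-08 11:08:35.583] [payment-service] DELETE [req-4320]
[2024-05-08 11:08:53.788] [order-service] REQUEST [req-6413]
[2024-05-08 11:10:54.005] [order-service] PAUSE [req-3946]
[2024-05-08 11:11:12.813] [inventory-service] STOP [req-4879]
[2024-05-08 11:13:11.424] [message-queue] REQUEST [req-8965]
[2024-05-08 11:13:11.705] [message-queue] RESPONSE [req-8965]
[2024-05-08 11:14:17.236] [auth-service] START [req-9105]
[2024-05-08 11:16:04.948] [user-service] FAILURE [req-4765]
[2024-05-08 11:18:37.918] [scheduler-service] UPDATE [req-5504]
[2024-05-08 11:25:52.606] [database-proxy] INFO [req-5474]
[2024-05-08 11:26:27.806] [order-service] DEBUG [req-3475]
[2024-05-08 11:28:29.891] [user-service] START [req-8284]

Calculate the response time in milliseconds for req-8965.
281

To calculate latency:

1. Find REQUEST with id req-8965: 2024-05-08 11:13:11.424
2. Find RESPONSE with id req-8965: 2024-05-08 11:13:11.705
3. Latency: 2024-05-08 11:13:11.705 - 2024-05-08 11:13:11.424 = 281ms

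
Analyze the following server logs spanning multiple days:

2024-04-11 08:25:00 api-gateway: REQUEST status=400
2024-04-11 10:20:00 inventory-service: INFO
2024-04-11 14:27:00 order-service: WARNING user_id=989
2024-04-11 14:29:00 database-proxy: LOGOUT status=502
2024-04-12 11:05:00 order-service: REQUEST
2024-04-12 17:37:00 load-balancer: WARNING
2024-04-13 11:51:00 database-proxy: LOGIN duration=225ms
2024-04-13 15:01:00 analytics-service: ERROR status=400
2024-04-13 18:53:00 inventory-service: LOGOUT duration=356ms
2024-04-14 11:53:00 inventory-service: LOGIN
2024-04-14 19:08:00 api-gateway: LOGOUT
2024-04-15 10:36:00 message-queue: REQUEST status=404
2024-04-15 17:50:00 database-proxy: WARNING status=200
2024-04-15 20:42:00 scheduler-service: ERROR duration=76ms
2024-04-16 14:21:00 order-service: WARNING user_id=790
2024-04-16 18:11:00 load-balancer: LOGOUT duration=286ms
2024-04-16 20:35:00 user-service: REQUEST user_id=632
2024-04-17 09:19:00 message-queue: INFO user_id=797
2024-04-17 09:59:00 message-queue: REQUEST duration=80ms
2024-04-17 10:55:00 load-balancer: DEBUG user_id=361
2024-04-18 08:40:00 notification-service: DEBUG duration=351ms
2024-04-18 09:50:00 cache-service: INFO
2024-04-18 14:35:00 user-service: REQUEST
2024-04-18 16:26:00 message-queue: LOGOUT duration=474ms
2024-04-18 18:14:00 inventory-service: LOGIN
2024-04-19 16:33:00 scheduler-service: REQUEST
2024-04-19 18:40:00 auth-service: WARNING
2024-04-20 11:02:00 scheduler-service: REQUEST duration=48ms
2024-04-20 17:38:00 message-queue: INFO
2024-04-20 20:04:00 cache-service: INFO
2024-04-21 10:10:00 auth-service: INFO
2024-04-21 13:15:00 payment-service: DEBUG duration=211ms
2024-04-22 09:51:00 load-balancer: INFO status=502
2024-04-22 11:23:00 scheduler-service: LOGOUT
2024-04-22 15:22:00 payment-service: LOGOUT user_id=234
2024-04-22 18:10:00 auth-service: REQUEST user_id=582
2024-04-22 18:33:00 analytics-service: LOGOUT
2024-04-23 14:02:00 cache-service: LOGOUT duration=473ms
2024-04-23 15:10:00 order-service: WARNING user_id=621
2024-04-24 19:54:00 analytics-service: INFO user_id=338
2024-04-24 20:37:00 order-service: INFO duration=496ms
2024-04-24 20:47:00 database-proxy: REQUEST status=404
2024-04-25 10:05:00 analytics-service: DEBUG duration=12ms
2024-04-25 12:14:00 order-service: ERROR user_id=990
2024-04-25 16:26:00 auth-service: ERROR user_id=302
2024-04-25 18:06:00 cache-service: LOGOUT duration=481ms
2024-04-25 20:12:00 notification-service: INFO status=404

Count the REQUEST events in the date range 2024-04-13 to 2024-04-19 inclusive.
5

To filter by date range:

1. Date range: 2024-04-13 through 2024-04-19, both dates inclusive
2. Filter for REQUEST events whose date falls in this range
3. Count matching events: 5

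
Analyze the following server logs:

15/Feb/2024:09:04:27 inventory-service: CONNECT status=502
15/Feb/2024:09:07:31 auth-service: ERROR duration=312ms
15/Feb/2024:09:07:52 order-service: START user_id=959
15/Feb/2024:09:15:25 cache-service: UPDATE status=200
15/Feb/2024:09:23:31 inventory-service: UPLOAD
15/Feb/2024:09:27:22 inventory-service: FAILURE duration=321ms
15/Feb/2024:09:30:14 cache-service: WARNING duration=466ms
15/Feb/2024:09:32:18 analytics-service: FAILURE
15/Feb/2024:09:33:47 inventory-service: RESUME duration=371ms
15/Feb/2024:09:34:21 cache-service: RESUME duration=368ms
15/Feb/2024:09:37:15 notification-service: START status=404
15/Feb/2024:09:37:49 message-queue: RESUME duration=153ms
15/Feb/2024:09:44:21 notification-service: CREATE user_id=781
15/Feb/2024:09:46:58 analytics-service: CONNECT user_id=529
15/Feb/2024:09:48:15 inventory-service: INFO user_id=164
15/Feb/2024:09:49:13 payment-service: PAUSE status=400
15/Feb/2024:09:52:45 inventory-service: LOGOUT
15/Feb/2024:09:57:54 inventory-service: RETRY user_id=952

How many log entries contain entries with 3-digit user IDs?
5

To find matching entries:

1. Pattern to match: entries with 3-digit user IDs
2. Scan each log entry for the pattern
3. Count matches: 5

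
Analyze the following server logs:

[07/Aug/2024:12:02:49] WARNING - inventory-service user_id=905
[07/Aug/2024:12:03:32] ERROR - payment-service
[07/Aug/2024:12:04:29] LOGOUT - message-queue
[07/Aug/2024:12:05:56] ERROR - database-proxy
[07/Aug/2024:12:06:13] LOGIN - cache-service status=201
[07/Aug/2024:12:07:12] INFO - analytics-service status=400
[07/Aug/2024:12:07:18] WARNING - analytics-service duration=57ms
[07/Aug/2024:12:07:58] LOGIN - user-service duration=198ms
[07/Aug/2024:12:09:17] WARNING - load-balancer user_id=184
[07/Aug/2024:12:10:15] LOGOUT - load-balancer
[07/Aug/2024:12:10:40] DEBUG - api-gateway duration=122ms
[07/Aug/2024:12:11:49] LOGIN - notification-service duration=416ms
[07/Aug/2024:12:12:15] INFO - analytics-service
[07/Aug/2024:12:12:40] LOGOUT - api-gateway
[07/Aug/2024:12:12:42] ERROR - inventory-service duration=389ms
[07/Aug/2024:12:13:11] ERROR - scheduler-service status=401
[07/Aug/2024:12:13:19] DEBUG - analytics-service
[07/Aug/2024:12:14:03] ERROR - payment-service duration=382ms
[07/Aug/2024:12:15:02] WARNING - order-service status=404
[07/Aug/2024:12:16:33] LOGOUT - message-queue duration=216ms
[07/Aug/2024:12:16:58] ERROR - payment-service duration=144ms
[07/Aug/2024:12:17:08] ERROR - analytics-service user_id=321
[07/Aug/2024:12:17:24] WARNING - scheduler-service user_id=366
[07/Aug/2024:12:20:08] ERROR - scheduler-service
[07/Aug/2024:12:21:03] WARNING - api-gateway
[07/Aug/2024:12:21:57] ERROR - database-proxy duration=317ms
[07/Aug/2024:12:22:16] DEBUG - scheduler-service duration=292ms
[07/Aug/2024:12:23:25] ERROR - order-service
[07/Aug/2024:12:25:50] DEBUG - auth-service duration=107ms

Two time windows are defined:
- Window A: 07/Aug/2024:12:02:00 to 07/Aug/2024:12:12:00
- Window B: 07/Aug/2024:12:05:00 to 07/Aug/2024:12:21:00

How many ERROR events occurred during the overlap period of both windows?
1

To find overlap events:

1. Window A: 07/Aug/2024:12:02:00 to 07/Aug/2024:12:12:00
2. Window B: 07/Aug/2024:12:05:00 to 07/Aug/2024:12:21:00
3. Overlap period: 07/Aug/2024:12:05:00 to 07/Aug/2024:12:12:00
4. Count ERROR events in overlap: 1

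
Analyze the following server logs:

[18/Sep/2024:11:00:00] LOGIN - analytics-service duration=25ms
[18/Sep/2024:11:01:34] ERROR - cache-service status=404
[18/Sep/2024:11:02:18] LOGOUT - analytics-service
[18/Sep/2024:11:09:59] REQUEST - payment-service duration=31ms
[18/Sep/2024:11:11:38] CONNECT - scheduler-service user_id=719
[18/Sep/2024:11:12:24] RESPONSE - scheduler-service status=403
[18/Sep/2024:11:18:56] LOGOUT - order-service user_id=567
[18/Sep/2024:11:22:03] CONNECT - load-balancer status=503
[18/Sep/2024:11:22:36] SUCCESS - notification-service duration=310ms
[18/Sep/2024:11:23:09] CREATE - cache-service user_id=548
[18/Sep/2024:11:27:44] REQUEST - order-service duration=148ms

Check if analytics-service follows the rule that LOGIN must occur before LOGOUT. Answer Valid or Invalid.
Valid

To validate ordering:

1. Required order: LOGIN → LOGOUT
2. Rule: LOGIN must occur before LOGOUT
3. Check actual order of events for analytics-service
4. Result: Valid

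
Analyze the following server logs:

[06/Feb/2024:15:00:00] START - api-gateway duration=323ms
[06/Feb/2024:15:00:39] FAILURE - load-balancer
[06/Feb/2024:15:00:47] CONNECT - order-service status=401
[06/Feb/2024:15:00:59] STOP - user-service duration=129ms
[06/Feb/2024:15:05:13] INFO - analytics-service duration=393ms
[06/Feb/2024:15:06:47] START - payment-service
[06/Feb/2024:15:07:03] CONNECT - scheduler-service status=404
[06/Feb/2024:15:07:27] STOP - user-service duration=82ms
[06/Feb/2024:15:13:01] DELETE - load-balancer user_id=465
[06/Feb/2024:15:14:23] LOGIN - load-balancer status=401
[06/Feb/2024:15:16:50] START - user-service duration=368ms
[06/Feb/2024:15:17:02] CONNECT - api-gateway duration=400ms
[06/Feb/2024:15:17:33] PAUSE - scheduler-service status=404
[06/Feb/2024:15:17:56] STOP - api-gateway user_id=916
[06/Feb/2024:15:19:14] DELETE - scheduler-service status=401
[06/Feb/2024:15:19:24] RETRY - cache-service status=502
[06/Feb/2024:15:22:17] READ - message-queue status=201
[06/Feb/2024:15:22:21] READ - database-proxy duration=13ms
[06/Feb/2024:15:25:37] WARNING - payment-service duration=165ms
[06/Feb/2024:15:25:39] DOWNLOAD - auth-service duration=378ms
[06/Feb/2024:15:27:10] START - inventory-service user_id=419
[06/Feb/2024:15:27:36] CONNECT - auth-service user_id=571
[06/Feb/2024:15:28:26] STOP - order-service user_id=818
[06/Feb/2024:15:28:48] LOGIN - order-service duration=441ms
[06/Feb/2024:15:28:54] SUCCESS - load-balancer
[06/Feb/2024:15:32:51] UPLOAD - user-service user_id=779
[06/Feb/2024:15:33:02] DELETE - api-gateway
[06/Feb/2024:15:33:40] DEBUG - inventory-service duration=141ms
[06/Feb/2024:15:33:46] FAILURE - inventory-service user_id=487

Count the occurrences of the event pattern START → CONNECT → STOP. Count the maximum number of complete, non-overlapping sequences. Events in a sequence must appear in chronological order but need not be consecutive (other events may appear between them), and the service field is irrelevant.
4

To count sequences:

1. Look for pattern: START → CONNECT → STOP
2. Greedily scan the log in chronological order, matching each sequence element in turn (ignoring service)
3. Each time the full pattern completes, increment the count and restart matching from the next event
4. Complete non-overlapping sequences found: 4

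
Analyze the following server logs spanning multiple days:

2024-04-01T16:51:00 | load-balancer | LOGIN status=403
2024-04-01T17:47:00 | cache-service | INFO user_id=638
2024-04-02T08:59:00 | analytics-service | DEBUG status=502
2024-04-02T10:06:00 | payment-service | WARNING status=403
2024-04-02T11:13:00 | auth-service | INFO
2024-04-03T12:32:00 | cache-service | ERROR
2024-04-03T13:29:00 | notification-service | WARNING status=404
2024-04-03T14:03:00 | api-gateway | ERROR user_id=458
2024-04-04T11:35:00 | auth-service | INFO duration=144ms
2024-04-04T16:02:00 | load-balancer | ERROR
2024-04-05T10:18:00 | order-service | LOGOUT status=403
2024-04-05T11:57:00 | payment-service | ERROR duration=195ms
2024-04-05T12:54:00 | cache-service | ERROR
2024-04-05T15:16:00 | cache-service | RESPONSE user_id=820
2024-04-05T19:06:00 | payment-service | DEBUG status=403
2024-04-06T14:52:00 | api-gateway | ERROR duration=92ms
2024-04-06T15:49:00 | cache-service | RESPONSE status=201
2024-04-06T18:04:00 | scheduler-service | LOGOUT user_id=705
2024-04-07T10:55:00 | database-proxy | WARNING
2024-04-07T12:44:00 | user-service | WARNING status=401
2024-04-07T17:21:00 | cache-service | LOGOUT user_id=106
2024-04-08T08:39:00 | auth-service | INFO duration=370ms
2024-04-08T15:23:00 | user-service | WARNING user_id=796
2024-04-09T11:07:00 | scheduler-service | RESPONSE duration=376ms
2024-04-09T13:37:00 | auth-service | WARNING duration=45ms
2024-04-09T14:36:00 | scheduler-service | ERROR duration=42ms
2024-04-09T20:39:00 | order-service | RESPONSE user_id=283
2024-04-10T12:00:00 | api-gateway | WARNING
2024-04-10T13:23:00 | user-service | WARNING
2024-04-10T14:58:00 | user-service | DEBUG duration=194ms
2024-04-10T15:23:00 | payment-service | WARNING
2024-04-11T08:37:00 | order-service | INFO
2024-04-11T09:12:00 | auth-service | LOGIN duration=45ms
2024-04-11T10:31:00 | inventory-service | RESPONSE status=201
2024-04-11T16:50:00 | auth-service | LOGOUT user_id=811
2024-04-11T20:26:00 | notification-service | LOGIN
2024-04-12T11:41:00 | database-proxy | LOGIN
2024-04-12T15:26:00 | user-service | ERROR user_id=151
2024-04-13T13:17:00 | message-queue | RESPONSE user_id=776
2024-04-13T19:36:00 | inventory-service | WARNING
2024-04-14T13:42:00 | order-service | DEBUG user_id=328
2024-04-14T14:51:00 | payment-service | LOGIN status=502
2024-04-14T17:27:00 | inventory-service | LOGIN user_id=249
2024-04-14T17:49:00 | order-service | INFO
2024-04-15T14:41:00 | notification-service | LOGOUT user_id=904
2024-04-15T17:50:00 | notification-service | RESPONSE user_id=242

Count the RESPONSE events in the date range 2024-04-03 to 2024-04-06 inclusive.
2

To filter by date range:

1. Date range: 2024-04-03 through 2024-04-06, both dates inclusive
2. Filter for RESPONSE events whose date falls in this range
3. Count matching events: 2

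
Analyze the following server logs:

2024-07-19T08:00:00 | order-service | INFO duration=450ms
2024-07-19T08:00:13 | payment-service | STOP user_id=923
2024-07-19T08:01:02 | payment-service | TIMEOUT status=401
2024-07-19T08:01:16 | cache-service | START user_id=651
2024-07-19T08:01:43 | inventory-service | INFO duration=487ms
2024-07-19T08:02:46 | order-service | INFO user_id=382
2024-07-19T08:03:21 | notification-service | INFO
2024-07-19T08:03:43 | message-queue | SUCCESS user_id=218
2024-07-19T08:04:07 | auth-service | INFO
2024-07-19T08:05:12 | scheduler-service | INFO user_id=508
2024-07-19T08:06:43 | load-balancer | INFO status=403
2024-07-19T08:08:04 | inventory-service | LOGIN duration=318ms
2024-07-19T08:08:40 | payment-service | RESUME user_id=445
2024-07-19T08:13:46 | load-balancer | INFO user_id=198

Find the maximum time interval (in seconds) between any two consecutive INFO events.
423

To find the longest gap:

1. Extract all INFO events in chronological order
2. Calculate time differences between consecutive events
3. Find the maximum difference
4. Longest gap: 423 seconds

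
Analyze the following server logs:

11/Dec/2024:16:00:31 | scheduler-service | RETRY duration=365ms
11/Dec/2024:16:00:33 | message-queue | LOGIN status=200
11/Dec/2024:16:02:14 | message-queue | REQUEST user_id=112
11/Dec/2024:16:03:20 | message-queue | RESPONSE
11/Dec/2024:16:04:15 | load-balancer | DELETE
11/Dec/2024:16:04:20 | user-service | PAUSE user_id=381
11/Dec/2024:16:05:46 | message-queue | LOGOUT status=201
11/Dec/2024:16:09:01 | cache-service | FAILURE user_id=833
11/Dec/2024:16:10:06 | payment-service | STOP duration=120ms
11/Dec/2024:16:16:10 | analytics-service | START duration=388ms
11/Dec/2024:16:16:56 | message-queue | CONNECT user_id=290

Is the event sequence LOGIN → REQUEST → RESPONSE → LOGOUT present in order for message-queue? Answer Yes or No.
Yes

To verify sequence order:

1. Find all events in sequence LOGIN → REQUEST → RESPONSE → LOGOUT for message-queue
2. Extract their timestamps
3. Check if timestamps are in ascending order
4. Result: Yes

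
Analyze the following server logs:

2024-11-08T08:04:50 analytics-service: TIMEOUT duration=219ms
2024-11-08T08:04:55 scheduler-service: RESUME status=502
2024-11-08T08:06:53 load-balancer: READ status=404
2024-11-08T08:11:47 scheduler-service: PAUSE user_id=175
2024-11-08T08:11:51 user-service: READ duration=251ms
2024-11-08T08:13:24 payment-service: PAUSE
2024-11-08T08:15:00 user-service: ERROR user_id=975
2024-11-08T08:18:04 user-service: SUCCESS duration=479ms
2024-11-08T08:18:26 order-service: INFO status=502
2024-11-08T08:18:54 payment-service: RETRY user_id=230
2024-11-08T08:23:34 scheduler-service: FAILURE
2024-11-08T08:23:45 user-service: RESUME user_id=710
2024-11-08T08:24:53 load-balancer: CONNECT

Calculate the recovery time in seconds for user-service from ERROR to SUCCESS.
184

To calculate recovery time:

1. Find ERROR event for user-service: 2024-11-08T08:15:00
2. Find next SUCCESS event for user-service: 2024-11-08T08:18:04
3. Recovery time: 2024-11-08T08:18:04 - 2024-11-08T08:15:00 = 184 seconds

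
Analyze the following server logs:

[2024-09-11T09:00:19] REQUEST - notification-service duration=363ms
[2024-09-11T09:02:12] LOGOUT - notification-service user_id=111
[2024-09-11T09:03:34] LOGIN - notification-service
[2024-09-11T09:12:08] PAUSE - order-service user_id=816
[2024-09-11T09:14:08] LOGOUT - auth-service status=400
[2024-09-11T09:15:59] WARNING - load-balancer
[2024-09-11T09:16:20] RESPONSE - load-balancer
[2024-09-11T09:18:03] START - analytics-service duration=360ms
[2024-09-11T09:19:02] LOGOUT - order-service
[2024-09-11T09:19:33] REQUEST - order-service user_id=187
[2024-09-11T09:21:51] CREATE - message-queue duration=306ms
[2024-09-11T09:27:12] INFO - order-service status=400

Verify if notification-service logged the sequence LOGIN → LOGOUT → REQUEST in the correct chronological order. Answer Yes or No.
No

To verify sequence order:

1. Find all events in sequence LOGIN → LOGOUT → REQUEST for notification-service
2. Extract their timestamps
3. Check if timestamps are in ascending order
4. Result: No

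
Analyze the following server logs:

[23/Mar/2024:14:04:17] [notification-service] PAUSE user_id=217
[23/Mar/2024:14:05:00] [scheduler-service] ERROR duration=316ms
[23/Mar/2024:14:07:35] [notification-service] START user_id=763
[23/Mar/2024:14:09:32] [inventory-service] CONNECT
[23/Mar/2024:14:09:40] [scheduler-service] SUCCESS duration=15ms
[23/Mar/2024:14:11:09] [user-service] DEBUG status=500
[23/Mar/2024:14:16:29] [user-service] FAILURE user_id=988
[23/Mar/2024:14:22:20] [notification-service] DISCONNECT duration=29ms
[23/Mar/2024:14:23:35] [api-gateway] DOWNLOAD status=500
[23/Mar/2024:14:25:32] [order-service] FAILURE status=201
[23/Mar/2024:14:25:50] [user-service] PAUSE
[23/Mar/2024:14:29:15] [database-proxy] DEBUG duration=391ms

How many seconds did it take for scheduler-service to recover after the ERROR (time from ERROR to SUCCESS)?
280

To calculate recovery time:

1. Find ERROR event for scheduler-service: 23/Mar/2024:14:05:00
2. Find next SUCCESS event for scheduler-service: 23/Mar/2024:14:09:40
3. Recovery time: 23/Mar/2024:14:09:40 - 23/Mar/2024:14:05:00 = 280 seconds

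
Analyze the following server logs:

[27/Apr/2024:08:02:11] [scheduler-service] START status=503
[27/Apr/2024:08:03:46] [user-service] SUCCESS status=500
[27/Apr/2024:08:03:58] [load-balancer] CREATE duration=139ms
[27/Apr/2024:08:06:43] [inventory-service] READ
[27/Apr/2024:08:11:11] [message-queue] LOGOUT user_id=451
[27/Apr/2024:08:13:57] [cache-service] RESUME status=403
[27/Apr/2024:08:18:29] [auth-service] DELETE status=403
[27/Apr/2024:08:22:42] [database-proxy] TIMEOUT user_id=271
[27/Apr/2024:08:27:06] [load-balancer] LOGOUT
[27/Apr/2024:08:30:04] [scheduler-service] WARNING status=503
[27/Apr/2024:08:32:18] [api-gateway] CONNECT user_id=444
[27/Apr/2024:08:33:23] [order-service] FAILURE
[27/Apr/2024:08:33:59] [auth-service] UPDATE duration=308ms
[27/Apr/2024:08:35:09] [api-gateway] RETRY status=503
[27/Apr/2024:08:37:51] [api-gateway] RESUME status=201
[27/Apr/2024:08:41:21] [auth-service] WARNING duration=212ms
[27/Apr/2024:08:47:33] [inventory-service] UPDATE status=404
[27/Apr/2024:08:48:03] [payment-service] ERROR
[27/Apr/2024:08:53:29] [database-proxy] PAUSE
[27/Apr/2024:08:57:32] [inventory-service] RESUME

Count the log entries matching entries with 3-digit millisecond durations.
3

To find matching entries:

1. Pattern to match: entries with 3-digit millisecond durations
2. Scan each log entry for the pattern
3. Count matches: 3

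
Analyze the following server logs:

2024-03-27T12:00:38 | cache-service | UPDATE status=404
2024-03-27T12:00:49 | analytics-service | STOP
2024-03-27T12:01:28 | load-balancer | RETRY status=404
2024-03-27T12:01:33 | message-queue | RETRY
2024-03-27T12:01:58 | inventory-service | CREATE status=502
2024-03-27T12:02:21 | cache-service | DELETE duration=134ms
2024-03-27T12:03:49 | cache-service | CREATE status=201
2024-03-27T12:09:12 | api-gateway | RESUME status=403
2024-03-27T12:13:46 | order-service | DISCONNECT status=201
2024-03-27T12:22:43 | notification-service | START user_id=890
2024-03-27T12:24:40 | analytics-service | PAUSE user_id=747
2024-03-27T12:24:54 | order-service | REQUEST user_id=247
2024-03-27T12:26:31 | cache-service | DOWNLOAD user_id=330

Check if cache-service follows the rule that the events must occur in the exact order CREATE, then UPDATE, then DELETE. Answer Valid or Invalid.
Invalid

To validate ordering:

1. Required order: CREATE → UPDATE → DELETE
2. Rule: the events must occur in the exact order CREATE, then UPDATE, then DELETE
3. Check actual order of events for cache-service
4. Result: Invalid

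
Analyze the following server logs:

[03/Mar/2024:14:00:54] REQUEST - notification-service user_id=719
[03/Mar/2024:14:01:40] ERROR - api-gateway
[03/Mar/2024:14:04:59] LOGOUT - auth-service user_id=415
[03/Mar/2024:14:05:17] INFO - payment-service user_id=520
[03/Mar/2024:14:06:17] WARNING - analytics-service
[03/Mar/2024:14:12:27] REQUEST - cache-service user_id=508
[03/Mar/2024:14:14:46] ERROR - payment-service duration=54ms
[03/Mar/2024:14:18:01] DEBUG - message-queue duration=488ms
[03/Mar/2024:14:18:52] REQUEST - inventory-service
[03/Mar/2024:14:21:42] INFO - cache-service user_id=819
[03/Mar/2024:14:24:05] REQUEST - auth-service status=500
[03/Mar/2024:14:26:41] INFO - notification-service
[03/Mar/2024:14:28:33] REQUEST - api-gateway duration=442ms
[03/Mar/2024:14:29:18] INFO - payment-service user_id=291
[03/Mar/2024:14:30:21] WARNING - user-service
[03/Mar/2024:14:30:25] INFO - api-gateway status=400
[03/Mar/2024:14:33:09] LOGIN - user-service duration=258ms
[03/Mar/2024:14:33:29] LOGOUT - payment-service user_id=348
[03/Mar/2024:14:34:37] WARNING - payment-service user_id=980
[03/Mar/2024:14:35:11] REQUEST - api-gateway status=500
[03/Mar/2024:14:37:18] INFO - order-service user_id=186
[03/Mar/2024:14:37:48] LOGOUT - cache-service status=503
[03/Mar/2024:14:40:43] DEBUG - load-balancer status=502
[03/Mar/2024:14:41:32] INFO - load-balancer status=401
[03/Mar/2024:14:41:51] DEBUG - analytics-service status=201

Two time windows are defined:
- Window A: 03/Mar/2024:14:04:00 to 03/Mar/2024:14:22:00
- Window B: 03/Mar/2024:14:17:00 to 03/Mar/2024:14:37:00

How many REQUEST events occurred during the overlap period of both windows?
1

To find overlap events:

1. Window A: 03/Mar/2024:14:04:00 to 03/Mar/2024:14:22:00
2. Window B: 03/Mar/2024:14:17:00 to 03/Mar/2024:14:37:00
3. Overlap period: 03/Mar/2024:14:17:00 to 03/Mar/2024:14:22:00
4. Count REQUEST events in overlap: 1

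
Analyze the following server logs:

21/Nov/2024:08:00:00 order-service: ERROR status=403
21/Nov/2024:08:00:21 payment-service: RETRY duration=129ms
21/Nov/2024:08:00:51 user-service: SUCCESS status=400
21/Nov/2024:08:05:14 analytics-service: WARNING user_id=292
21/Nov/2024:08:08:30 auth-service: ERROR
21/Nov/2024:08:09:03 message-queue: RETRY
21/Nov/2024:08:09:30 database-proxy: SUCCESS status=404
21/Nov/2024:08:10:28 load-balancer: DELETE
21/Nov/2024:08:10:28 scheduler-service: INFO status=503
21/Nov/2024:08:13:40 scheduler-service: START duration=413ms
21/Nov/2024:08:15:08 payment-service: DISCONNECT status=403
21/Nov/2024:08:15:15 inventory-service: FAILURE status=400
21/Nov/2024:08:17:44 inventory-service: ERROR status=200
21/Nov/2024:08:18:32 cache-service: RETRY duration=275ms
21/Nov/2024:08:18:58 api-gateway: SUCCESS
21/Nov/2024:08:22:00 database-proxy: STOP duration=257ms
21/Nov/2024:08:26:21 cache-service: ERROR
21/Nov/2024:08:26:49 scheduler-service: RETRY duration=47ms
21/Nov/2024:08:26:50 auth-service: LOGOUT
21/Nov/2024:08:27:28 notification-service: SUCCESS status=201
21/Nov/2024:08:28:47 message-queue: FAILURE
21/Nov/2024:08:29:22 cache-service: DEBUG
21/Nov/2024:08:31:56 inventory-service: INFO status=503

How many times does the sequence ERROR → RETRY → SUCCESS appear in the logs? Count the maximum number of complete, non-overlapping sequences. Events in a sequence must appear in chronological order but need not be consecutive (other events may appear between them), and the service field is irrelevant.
4

To count sequences:

1. Look for pattern: ERROR → RETRY → SUCCESS
2. Greedily scan the log in chronological order, matching each sequence element in turn (ignoring service)
3. Each time the full pattern completes, increment the count and restart matching from the next event
4. Complete non-overlapping sequences found: 4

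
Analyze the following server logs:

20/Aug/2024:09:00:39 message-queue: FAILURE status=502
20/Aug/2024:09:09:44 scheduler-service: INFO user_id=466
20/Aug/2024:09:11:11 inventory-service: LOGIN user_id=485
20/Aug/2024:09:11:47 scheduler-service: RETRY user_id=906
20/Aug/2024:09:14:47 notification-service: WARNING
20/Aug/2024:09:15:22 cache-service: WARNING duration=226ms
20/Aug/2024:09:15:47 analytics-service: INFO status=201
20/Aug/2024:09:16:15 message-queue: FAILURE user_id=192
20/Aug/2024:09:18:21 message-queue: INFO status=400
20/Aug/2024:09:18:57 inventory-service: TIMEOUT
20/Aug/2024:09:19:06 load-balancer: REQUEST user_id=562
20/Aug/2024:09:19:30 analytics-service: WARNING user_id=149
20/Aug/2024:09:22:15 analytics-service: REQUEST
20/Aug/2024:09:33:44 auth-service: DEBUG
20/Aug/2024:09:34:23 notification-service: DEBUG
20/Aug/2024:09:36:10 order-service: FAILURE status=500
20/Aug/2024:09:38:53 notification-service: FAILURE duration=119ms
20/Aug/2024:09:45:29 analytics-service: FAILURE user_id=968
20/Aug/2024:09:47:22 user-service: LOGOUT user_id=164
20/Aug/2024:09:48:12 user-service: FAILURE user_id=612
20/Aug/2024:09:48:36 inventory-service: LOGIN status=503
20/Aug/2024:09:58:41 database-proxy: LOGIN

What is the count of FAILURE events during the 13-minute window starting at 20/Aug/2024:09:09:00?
1

To count events in the time window:

1. Window boundaries: 20/Aug/2024:09:09:00 to 20/Aug/2024:09:22:00
2. Filter for FAILURE events within this window
3. Count matching events: 1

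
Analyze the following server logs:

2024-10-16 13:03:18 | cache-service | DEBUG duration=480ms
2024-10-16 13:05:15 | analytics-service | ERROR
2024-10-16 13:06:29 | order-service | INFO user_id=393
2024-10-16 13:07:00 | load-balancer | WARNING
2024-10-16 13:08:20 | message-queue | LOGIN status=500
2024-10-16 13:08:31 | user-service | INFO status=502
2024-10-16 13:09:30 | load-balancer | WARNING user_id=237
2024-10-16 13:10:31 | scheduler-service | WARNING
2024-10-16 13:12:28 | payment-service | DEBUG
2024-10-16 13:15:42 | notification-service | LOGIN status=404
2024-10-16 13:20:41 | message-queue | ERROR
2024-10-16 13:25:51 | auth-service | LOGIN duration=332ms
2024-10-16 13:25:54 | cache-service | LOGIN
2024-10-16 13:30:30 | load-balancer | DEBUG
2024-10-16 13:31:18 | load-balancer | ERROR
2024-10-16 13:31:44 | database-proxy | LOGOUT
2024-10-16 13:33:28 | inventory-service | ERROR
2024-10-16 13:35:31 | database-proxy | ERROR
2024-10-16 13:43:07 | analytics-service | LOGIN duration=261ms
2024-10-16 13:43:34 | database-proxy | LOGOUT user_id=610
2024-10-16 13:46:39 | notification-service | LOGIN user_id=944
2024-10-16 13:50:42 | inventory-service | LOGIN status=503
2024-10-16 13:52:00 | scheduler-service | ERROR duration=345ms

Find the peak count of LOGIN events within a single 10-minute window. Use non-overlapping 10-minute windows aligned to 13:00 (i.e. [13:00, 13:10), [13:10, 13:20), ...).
2

To find the burst window:

1. Divide the log period into non-overlapping 10-minute windows starting at 13:00
2. Count LOGIN events in each window
3. Find the window with maximum count
4. Maximum events in a window: 2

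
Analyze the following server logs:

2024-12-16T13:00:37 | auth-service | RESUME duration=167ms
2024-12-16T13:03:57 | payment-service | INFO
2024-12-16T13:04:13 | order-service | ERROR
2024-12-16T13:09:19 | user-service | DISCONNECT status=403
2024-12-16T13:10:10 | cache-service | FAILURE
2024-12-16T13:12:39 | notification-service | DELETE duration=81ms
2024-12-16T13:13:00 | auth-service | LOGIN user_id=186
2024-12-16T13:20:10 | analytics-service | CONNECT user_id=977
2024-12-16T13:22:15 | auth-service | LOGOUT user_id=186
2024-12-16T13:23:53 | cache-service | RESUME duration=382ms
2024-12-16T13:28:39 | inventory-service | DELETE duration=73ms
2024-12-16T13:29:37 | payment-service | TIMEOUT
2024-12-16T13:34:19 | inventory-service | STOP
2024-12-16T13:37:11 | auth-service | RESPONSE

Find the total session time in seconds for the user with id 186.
555

To calculate session duration:

1. Find LOGIN event for user_id=186: 2024-12-16T13:13:00
2. Find LOGOUT event for user_id=186: 2024-12-16T13:22:15
3. Session duration: 2024-12-16T13:22:15 - 2024-12-16T13:13:00 = 555 seconds (9 minutes)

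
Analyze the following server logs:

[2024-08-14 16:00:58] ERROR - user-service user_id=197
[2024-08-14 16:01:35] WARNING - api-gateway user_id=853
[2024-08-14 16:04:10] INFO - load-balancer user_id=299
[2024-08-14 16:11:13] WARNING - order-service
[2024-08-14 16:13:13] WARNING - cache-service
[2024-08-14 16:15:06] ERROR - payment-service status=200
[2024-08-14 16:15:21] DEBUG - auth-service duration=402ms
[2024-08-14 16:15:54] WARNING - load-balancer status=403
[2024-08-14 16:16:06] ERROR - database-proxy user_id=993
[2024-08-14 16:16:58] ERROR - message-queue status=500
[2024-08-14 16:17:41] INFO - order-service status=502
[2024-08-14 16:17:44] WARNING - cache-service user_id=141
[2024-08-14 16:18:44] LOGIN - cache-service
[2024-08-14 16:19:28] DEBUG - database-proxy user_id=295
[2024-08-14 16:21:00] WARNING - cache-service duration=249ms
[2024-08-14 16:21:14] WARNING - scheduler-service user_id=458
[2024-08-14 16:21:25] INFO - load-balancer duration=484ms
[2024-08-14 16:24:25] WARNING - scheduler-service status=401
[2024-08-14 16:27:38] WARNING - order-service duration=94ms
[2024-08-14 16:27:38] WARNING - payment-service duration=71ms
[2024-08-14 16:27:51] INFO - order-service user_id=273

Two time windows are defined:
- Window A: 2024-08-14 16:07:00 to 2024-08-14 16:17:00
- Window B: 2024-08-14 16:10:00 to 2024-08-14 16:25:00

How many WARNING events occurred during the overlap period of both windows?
3

To find overlap events:

1. Window A: 2024-08-14 16:07:00 to 2024-08-14 16:17:00
2. Window B: 2024-08-14 16:10:00 to 2024-08-14 16:25:00
3. Overlap period: 2024-08-14 16:10:00 to 2024-08-14 16:17:00
4. Count WARNING events in overlap: 3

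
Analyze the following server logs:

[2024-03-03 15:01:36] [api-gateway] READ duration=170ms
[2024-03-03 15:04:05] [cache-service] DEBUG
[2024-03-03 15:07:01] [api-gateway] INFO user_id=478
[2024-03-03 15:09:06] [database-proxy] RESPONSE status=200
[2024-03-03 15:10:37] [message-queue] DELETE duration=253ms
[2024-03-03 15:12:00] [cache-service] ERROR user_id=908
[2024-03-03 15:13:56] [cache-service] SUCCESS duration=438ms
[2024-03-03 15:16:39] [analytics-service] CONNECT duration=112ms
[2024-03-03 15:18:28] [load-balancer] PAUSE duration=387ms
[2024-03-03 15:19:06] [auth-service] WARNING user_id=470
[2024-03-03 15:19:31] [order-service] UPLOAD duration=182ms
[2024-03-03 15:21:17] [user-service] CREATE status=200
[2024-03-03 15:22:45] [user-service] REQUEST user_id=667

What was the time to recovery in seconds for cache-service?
116

To calculate recovery time:

1. Find ERROR event for cache-service: 2024-03-03 15:12:00
2. Find next SUCCESS event for cache-service: 2024-03-03 15:13:56
3. Recovery time: 2024-03-03 15:13:56 - 2024-03-03 15:12:00 = 116 seconds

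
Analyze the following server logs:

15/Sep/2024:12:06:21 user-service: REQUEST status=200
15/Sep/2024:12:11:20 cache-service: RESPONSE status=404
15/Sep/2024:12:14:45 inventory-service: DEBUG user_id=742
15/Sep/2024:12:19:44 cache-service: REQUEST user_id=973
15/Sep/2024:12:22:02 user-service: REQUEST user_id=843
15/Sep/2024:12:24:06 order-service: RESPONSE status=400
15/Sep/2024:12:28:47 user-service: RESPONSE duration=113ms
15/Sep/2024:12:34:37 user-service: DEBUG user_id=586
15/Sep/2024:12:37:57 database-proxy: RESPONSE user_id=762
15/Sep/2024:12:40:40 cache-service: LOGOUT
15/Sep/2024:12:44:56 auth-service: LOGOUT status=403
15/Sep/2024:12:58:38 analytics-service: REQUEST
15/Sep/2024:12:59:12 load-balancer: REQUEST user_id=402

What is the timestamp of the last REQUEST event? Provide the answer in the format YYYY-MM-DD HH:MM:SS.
2024-09-15 12:59:12

To find the last event:

1. Filter for all REQUEST events
2. Sort by timestamp
3. Select the last one
4. Timestamp: 2024-09-15 12:59:12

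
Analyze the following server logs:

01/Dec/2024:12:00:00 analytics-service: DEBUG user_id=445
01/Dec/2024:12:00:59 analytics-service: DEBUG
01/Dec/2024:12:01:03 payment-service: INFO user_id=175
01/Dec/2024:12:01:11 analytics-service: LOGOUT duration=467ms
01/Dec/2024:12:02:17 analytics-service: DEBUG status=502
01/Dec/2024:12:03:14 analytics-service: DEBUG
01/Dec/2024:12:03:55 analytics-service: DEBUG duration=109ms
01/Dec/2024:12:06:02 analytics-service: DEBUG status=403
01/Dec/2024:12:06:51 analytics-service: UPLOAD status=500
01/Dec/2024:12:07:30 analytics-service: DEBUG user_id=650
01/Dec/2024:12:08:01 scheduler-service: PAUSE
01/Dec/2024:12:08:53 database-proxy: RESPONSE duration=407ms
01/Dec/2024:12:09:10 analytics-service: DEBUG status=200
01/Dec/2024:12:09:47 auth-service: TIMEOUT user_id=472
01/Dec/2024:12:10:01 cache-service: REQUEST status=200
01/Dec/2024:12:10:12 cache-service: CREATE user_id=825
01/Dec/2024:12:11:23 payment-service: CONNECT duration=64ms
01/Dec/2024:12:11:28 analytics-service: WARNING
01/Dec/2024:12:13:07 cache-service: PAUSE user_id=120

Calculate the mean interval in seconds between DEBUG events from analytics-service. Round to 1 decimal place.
78.6

To calculate average interval:

1. Find all DEBUG events for analytics-service in order
2. Calculate time gaps between consecutive events
3. Compute mean of gaps: 550 / 7 = 78.6 seconds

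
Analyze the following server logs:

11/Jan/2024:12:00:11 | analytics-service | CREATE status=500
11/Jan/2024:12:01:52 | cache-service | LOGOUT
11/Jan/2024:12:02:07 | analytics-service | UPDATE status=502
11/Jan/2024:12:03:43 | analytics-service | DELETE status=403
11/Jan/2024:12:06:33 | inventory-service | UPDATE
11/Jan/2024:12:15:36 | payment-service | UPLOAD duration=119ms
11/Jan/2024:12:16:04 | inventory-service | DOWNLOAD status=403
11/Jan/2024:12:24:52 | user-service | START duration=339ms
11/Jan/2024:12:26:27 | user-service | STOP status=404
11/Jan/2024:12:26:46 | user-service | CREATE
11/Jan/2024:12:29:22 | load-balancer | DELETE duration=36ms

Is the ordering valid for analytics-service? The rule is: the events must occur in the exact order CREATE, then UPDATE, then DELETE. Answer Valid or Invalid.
Valid

To validate ordering:

1. Required order: CREATE → UPDATE → DELETE
2. Rule: the events must occur in the exact order CREATE, then UPDATE, then DELETE
3. Check actual order of events for analytics-service
4. Result: Valid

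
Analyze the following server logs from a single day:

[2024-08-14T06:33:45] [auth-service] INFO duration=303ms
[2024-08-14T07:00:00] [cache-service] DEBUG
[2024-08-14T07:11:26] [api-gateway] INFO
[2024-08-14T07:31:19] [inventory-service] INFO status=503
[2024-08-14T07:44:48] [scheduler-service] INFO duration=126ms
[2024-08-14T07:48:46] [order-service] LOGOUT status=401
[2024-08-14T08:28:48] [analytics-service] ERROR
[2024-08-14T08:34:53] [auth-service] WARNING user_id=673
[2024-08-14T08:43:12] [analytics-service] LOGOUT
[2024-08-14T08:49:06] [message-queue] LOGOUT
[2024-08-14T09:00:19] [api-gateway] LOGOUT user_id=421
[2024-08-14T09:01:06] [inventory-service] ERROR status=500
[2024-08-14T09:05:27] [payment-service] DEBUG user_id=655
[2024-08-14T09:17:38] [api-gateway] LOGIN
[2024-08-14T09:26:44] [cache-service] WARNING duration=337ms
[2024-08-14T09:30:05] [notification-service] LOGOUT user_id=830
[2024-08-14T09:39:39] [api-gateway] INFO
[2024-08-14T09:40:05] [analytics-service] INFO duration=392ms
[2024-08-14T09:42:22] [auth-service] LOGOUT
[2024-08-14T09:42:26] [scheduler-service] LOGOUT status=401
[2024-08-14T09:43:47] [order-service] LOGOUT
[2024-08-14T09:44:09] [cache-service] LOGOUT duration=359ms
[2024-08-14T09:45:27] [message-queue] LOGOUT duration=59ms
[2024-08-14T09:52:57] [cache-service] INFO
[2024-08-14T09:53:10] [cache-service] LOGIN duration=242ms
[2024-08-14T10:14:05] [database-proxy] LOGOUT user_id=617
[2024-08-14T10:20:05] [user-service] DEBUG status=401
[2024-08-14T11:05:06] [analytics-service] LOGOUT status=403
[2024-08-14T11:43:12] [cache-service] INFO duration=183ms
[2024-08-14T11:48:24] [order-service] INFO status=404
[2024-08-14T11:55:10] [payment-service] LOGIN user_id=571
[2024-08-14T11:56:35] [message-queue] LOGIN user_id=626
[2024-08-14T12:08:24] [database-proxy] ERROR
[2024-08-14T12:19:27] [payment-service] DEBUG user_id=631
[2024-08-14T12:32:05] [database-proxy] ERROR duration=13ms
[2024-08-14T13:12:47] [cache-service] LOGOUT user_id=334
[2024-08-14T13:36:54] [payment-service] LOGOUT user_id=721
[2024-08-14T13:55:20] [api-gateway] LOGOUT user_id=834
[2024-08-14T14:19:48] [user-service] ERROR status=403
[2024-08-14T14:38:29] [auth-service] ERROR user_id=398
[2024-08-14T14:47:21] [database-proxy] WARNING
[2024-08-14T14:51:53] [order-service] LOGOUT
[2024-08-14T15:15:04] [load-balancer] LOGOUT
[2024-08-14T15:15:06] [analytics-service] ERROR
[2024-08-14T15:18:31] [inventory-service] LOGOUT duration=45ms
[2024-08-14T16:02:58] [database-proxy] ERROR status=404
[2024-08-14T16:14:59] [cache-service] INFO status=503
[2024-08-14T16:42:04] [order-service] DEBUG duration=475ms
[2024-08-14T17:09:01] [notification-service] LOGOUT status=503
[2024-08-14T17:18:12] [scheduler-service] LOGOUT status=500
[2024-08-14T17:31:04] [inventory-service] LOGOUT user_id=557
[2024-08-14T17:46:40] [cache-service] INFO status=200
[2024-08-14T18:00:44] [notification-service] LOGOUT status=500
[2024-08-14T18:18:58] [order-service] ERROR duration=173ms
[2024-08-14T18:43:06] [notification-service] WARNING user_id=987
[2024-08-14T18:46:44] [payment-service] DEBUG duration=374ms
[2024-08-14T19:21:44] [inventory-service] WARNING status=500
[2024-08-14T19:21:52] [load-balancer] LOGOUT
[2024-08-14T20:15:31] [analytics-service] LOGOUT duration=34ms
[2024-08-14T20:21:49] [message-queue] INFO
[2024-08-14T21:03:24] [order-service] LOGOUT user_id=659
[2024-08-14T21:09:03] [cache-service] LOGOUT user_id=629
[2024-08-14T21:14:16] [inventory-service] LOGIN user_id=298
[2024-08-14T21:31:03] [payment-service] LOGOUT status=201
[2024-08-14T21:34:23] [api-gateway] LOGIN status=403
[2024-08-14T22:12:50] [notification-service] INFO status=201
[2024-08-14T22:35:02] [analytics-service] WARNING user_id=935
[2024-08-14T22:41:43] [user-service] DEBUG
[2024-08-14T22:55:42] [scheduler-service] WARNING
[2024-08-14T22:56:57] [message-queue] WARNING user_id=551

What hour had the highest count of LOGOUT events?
9

To find the peak hour:

1. Group all LOGOUT events by hour
2. Count events in each hour
3. Find hour with maximum count
4. Peak hour: 9 (with 7 events)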